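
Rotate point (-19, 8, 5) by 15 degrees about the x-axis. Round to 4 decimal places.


x' = -19
y' = 8*cos(15) - 5*sin(15) = 6.4333
z' = 8*sin(15) + 5*cos(15) = 6.9002

(-19, 6.4333, 6.9002)


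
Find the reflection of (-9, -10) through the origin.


Reflection through origin: (x, y) -> (-x, -y)
(-9, -10) -> (9, 10)

(9, 10)


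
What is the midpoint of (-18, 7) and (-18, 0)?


Midpoint = ((-18+-18)/2, (7+0)/2) = (-18, 3.5)

(-18, 3.5)


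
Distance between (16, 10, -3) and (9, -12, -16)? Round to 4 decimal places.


d = sqrt((9-16)^2 + (-12-10)^2 + (-16--3)^2) = 26.4953

26.4953


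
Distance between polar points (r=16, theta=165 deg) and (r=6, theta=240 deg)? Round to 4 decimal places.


d = sqrt(r1^2 + r2^2 - 2*r1*r2*cos(t2-t1))
d = sqrt(16^2 + 6^2 - 2*16*6*cos(240-165)) = 15.5662

15.5662


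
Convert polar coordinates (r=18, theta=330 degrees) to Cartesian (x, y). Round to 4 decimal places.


x = 18 * cos(330) = 15.5885
y = 18 * sin(330) = -9

(15.5885, -9)


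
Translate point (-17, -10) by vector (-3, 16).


Translation: (x+dx, y+dy) = (-17+-3, -10+16) = (-20, 6)

(-20, 6)


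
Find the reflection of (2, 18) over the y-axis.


Reflection across y-axis: (x, y) -> (-x, y)
(2, 18) -> (-2, 18)

(-2, 18)


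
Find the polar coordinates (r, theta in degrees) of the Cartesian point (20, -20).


r = sqrt(20^2 + (-20)^2) = 28.2843
theta = atan2(-20, 20) = 315 degrees

r = 28.2843, theta = 315 degrees


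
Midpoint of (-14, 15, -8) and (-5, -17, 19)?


Midpoint = ((-14+-5)/2, (15+-17)/2, (-8+19)/2) = (-9.5, -1, 5.5)

(-9.5, -1, 5.5)


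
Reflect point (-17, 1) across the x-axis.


Reflection across x-axis: (x, y) -> (x, -y)
(-17, 1) -> (-17, -1)

(-17, -1)


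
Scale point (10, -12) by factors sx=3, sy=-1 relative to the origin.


Scaling: (x*sx, y*sy) = (10*3, -12*-1) = (30, 12)

(30, 12)


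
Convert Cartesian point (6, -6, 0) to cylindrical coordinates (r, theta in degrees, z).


r = sqrt(6^2 + (-6)^2) = 8.4853
theta = atan2(-6, 6) = 315 deg
z = 0

r = 8.4853, theta = 315 deg, z = 0


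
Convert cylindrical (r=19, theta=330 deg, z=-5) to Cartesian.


x = 19 * cos(330) = 16.4545
y = 19 * sin(330) = -9.5
z = -5

(16.4545, -9.5, -5)


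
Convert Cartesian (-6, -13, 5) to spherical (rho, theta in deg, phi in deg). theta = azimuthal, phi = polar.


rho = sqrt((-6)^2 + (-13)^2 + 5^2) = 15.1658
theta = atan2(-13, -6) = 245.2249 deg
phi = acos(5/15.1658) = 70.75 deg

rho = 15.1658, theta = 245.2249 deg, phi = 70.75 deg


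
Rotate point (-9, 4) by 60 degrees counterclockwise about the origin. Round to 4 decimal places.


x' = -9*cos(60) - 4*sin(60) = -7.9641
y' = -9*sin(60) + 4*cos(60) = -5.7942

(-7.9641, -5.7942)


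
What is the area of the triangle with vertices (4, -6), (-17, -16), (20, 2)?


Area = |x1(y2-y3) + x2(y3-y1) + x3(y1-y2)| / 2
= |4*(-16-2) + -17*(2--6) + 20*(-6--16)| / 2
= 4

4


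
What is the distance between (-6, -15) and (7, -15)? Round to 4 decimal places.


d = sqrt((7--6)^2 + (-15--15)^2) = 13

13


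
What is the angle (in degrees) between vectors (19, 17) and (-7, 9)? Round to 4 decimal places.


dot = 19*-7 + 17*9 = 20
|u| = 25.4951, |v| = 11.4018
cos(angle) = 0.0688
angle = 86.0548 degrees

86.0548 degrees


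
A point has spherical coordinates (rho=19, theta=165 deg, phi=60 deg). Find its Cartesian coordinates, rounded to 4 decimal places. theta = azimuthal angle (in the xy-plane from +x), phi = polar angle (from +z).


x = 19 * sin(60) * cos(165) = -15.8938
y = 19 * sin(60) * sin(165) = 4.2587
z = 19 * cos(60) = 9.5

(-15.8938, 4.2587, 9.5)


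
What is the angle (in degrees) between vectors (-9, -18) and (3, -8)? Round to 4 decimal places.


dot = -9*3 + -18*-8 = 117
|u| = 20.1246, |v| = 8.544
cos(angle) = 0.6805
angle = 47.1211 degrees

47.1211 degrees


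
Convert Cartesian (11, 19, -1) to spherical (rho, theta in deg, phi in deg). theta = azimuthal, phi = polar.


rho = sqrt(11^2 + 19^2 + (-1)^2) = 21.9773
theta = atan2(19, 11) = 59.9314 deg
phi = acos(-1/21.9773) = 92.6079 deg

rho = 21.9773, theta = 59.9314 deg, phi = 92.6079 deg


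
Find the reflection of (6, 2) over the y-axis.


Reflection across y-axis: (x, y) -> (-x, y)
(6, 2) -> (-6, 2)

(-6, 2)


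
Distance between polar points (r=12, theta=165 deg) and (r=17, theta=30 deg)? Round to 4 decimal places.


d = sqrt(r1^2 + r2^2 - 2*r1*r2*cos(t2-t1))
d = sqrt(12^2 + 17^2 - 2*12*17*cos(30-165)) = 26.8607

26.8607


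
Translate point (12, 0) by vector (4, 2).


Translation: (x+dx, y+dy) = (12+4, 0+2) = (16, 2)

(16, 2)


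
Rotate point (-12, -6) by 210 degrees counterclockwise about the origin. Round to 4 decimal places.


x' = -12*cos(210) - -6*sin(210) = 7.3923
y' = -12*sin(210) + -6*cos(210) = 11.1962

(7.3923, 11.1962)


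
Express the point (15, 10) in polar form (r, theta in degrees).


r = sqrt(15^2 + 10^2) = 18.0278
theta = atan2(10, 15) = 33.6901 degrees

r = 18.0278, theta = 33.6901 degrees


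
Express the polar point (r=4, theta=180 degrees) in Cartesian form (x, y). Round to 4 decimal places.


x = 4 * cos(180) = -4
y = 4 * sin(180) = 0

(-4, 0)


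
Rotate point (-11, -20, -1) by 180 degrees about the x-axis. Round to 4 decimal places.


x' = -11
y' = -20*cos(180) - -1*sin(180) = 20
z' = -20*sin(180) + -1*cos(180) = 1

(-11, 20, 1)


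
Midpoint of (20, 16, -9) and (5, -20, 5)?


Midpoint = ((20+5)/2, (16+-20)/2, (-9+5)/2) = (12.5, -2, -2)

(12.5, -2, -2)


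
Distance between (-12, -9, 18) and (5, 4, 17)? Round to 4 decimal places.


d = sqrt((5--12)^2 + (4--9)^2 + (17-18)^2) = 21.4243

21.4243


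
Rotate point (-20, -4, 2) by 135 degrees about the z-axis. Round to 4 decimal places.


x' = -20*cos(135) - -4*sin(135) = 16.9706
y' = -20*sin(135) + -4*cos(135) = -11.3137
z' = 2

(16.9706, -11.3137, 2)


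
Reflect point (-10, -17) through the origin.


Reflection through origin: (x, y) -> (-x, -y)
(-10, -17) -> (10, 17)

(10, 17)


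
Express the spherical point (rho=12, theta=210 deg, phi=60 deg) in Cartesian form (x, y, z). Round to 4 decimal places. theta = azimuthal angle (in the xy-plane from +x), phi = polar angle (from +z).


x = 12 * sin(60) * cos(210) = -9
y = 12 * sin(60) * sin(210) = -5.1962
z = 12 * cos(60) = 6

(-9, -5.1962, 6)


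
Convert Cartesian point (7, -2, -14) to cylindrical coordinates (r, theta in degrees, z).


r = sqrt(7^2 + (-2)^2) = 7.2801
theta = atan2(-2, 7) = 344.0546 deg
z = -14

r = 7.2801, theta = 344.0546 deg, z = -14


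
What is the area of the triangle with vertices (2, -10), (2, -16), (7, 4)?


Area = |x1(y2-y3) + x2(y3-y1) + x3(y1-y2)| / 2
= |2*(-16-4) + 2*(4--10) + 7*(-10--16)| / 2
= 15

15


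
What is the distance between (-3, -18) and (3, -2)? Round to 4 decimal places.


d = sqrt((3--3)^2 + (-2--18)^2) = 17.088

17.088


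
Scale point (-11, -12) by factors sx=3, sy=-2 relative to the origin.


Scaling: (x*sx, y*sy) = (-11*3, -12*-2) = (-33, 24)

(-33, 24)


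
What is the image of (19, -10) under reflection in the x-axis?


Reflection across x-axis: (x, y) -> (x, -y)
(19, -10) -> (19, 10)

(19, 10)


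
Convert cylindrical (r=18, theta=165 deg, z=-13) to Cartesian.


x = 18 * cos(165) = -17.3867
y = 18 * sin(165) = 4.6587
z = -13

(-17.3867, 4.6587, -13)


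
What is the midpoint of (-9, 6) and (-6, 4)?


Midpoint = ((-9+-6)/2, (6+4)/2) = (-7.5, 5)

(-7.5, 5)


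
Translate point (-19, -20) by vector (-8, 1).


Translation: (x+dx, y+dy) = (-19+-8, -20+1) = (-27, -19)

(-27, -19)


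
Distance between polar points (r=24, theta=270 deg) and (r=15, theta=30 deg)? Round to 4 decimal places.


d = sqrt(r1^2 + r2^2 - 2*r1*r2*cos(t2-t1))
d = sqrt(24^2 + 15^2 - 2*24*15*cos(30-270)) = 34.0735

34.0735


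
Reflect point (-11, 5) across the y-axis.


Reflection across y-axis: (x, y) -> (-x, y)
(-11, 5) -> (11, 5)

(11, 5)


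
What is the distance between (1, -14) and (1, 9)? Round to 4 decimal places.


d = sqrt((1-1)^2 + (9--14)^2) = 23

23


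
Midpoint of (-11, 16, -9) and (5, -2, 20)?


Midpoint = ((-11+5)/2, (16+-2)/2, (-9+20)/2) = (-3, 7, 5.5)

(-3, 7, 5.5)


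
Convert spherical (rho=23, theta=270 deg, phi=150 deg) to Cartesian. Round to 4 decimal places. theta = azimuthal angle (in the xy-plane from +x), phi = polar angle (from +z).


x = 23 * sin(150) * cos(270) = 0
y = 23 * sin(150) * sin(270) = -11.5
z = 23 * cos(150) = -19.9186

(0, -11.5, -19.9186)


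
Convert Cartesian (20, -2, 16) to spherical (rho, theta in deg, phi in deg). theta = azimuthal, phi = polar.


rho = sqrt(20^2 + (-2)^2 + 16^2) = 25.6905
theta = atan2(-2, 20) = 354.2894 deg
phi = acos(16/25.6905) = 51.4792 deg

rho = 25.6905, theta = 354.2894 deg, phi = 51.4792 deg


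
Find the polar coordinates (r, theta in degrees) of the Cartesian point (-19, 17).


r = sqrt((-19)^2 + 17^2) = 25.4951
theta = atan2(17, -19) = 138.1798 degrees

r = 25.4951, theta = 138.1798 degrees


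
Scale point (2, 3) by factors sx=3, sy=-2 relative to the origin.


Scaling: (x*sx, y*sy) = (2*3, 3*-2) = (6, -6)

(6, -6)


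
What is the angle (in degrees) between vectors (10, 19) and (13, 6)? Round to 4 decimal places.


dot = 10*13 + 19*6 = 244
|u| = 21.4709, |v| = 14.3178
cos(angle) = 0.7937
angle = 37.4663 degrees

37.4663 degrees


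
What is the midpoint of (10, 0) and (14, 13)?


Midpoint = ((10+14)/2, (0+13)/2) = (12, 6.5)

(12, 6.5)


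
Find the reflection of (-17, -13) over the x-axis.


Reflection across x-axis: (x, y) -> (x, -y)
(-17, -13) -> (-17, 13)

(-17, 13)


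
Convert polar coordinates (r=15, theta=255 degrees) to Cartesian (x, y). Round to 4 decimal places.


x = 15 * cos(255) = -3.8823
y = 15 * sin(255) = -14.4889

(-3.8823, -14.4889)


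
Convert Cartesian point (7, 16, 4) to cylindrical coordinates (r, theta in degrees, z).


r = sqrt(7^2 + 16^2) = 17.4642
theta = atan2(16, 7) = 66.3706 deg
z = 4

r = 17.4642, theta = 66.3706 deg, z = 4


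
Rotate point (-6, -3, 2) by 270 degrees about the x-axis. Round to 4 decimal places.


x' = -6
y' = -3*cos(270) - 2*sin(270) = 2
z' = -3*sin(270) + 2*cos(270) = 3

(-6, 2, 3)


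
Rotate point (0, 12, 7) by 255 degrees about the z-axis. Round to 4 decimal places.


x' = 0*cos(255) - 12*sin(255) = 11.5911
y' = 0*sin(255) + 12*cos(255) = -3.1058
z' = 7

(11.5911, -3.1058, 7)


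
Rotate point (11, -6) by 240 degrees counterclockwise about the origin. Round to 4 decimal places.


x' = 11*cos(240) - -6*sin(240) = -10.6962
y' = 11*sin(240) + -6*cos(240) = -6.5263

(-10.6962, -6.5263)


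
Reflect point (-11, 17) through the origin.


Reflection through origin: (x, y) -> (-x, -y)
(-11, 17) -> (11, -17)

(11, -17)


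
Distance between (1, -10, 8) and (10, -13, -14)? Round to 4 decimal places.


d = sqrt((10-1)^2 + (-13--10)^2 + (-14-8)^2) = 23.9583

23.9583


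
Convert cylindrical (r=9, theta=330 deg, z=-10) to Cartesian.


x = 9 * cos(330) = 7.7942
y = 9 * sin(330) = -4.5
z = -10

(7.7942, -4.5, -10)


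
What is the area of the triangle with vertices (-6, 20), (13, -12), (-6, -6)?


Area = |x1(y2-y3) + x2(y3-y1) + x3(y1-y2)| / 2
= |-6*(-12--6) + 13*(-6-20) + -6*(20--12)| / 2
= 247

247


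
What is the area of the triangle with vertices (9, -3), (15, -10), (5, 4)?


Area = |x1(y2-y3) + x2(y3-y1) + x3(y1-y2)| / 2
= |9*(-10-4) + 15*(4--3) + 5*(-3--10)| / 2
= 7

7


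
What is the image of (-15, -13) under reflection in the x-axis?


Reflection across x-axis: (x, y) -> (x, -y)
(-15, -13) -> (-15, 13)

(-15, 13)


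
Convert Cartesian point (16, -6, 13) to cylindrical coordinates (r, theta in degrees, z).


r = sqrt(16^2 + (-6)^2) = 17.088
theta = atan2(-6, 16) = 339.444 deg
z = 13

r = 17.088, theta = 339.444 deg, z = 13


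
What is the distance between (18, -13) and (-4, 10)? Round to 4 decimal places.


d = sqrt((-4-18)^2 + (10--13)^2) = 31.8277

31.8277


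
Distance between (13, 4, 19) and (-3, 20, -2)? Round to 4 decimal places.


d = sqrt((-3-13)^2 + (20-4)^2 + (-2-19)^2) = 30.8707

30.8707


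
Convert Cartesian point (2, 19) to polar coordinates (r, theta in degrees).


r = sqrt(2^2 + 19^2) = 19.105
theta = atan2(19, 2) = 83.991 degrees

r = 19.105, theta = 83.991 degrees


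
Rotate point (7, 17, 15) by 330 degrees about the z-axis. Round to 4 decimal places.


x' = 7*cos(330) - 17*sin(330) = 14.5622
y' = 7*sin(330) + 17*cos(330) = 11.2224
z' = 15

(14.5622, 11.2224, 15)


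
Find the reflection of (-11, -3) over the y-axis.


Reflection across y-axis: (x, y) -> (-x, y)
(-11, -3) -> (11, -3)

(11, -3)


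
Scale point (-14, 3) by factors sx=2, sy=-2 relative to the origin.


Scaling: (x*sx, y*sy) = (-14*2, 3*-2) = (-28, -6)

(-28, -6)


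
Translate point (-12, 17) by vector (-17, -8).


Translation: (x+dx, y+dy) = (-12+-17, 17+-8) = (-29, 9)

(-29, 9)


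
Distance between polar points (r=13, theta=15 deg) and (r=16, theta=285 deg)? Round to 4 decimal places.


d = sqrt(r1^2 + r2^2 - 2*r1*r2*cos(t2-t1))
d = sqrt(13^2 + 16^2 - 2*13*16*cos(285-15)) = 20.6155

20.6155


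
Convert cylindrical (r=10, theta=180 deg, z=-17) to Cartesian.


x = 10 * cos(180) = -10
y = 10 * sin(180) = 0
z = -17

(-10, 0, -17)


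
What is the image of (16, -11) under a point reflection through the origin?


Reflection through origin: (x, y) -> (-x, -y)
(16, -11) -> (-16, 11)

(-16, 11)


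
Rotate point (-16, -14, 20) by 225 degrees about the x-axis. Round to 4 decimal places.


x' = -16
y' = -14*cos(225) - 20*sin(225) = 24.0416
z' = -14*sin(225) + 20*cos(225) = -4.2426

(-16, 24.0416, -4.2426)


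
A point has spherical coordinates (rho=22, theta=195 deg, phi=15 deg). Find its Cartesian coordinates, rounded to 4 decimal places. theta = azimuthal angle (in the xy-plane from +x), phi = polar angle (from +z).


x = 22 * sin(15) * cos(195) = -5.5
y = 22 * sin(15) * sin(195) = -1.4737
z = 22 * cos(15) = 21.2504

(-5.5, -1.4737, 21.2504)


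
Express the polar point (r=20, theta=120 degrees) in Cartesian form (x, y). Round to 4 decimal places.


x = 20 * cos(120) = -10
y = 20 * sin(120) = 17.3205

(-10, 17.3205)


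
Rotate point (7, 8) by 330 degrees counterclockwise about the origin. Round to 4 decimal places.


x' = 7*cos(330) - 8*sin(330) = 10.0622
y' = 7*sin(330) + 8*cos(330) = 3.4282

(10.0622, 3.4282)


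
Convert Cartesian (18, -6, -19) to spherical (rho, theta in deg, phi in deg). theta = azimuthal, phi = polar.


rho = sqrt(18^2 + (-6)^2 + (-19)^2) = 26.8514
theta = atan2(-6, 18) = 341.5651 deg
phi = acos(-19/26.8514) = 135.0397 deg

rho = 26.8514, theta = 341.5651 deg, phi = 135.0397 deg


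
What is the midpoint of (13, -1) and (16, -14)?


Midpoint = ((13+16)/2, (-1+-14)/2) = (14.5, -7.5)

(14.5, -7.5)


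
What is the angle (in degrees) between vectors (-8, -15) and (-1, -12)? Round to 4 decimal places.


dot = -8*-1 + -15*-12 = 188
|u| = 17, |v| = 12.0416
cos(angle) = 0.9184
angle = 23.3088 degrees

23.3088 degrees


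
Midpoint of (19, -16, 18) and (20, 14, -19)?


Midpoint = ((19+20)/2, (-16+14)/2, (18+-19)/2) = (19.5, -1, -0.5)

(19.5, -1, -0.5)


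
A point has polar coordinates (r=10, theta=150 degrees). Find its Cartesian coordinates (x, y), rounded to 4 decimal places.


x = 10 * cos(150) = -8.6603
y = 10 * sin(150) = 5

(-8.6603, 5)


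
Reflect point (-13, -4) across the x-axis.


Reflection across x-axis: (x, y) -> (x, -y)
(-13, -4) -> (-13, 4)

(-13, 4)


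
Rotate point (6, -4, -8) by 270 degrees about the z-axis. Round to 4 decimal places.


x' = 6*cos(270) - -4*sin(270) = -4
y' = 6*sin(270) + -4*cos(270) = -6
z' = -8

(-4, -6, -8)


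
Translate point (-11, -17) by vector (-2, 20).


Translation: (x+dx, y+dy) = (-11+-2, -17+20) = (-13, 3)

(-13, 3)


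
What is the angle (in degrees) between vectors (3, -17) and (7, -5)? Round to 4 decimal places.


dot = 3*7 + -17*-5 = 106
|u| = 17.2627, |v| = 8.6023
cos(angle) = 0.7138
angle = 44.4543 degrees

44.4543 degrees


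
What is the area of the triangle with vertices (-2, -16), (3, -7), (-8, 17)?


Area = |x1(y2-y3) + x2(y3-y1) + x3(y1-y2)| / 2
= |-2*(-7-17) + 3*(17--16) + -8*(-16--7)| / 2
= 109.5

109.5


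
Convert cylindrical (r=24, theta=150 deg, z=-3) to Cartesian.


x = 24 * cos(150) = -20.7846
y = 24 * sin(150) = 12
z = -3

(-20.7846, 12, -3)


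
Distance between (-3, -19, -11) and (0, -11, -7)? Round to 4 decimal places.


d = sqrt((0--3)^2 + (-11--19)^2 + (-7--11)^2) = 9.434

9.434


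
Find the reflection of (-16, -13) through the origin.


Reflection through origin: (x, y) -> (-x, -y)
(-16, -13) -> (16, 13)

(16, 13)


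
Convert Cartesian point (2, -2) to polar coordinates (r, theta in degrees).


r = sqrt(2^2 + (-2)^2) = 2.8284
theta = atan2(-2, 2) = 315 degrees

r = 2.8284, theta = 315 degrees


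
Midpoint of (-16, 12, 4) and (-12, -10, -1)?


Midpoint = ((-16+-12)/2, (12+-10)/2, (4+-1)/2) = (-14, 1, 1.5)

(-14, 1, 1.5)


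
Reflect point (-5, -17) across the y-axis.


Reflection across y-axis: (x, y) -> (-x, y)
(-5, -17) -> (5, -17)

(5, -17)


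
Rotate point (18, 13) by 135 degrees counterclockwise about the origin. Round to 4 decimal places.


x' = 18*cos(135) - 13*sin(135) = -21.9203
y' = 18*sin(135) + 13*cos(135) = 3.5355

(-21.9203, 3.5355)


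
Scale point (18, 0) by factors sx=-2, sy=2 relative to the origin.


Scaling: (x*sx, y*sy) = (18*-2, 0*2) = (-36, 0)

(-36, 0)


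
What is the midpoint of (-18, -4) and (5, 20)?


Midpoint = ((-18+5)/2, (-4+20)/2) = (-6.5, 8)

(-6.5, 8)


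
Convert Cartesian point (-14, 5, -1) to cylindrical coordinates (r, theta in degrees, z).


r = sqrt((-14)^2 + 5^2) = 14.8661
theta = atan2(5, -14) = 160.3462 deg
z = -1

r = 14.8661, theta = 160.3462 deg, z = -1


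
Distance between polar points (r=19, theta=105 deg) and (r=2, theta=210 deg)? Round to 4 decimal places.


d = sqrt(r1^2 + r2^2 - 2*r1*r2*cos(t2-t1))
d = sqrt(19^2 + 2^2 - 2*19*2*cos(210-105)) = 19.613

19.613


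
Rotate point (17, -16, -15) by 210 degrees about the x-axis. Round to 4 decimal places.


x' = 17
y' = -16*cos(210) - -15*sin(210) = 6.3564
z' = -16*sin(210) + -15*cos(210) = 20.9904

(17, 6.3564, 20.9904)


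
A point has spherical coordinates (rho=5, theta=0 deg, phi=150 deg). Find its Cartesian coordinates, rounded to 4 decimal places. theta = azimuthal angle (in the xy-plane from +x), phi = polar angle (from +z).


x = 5 * sin(150) * cos(0) = 2.5
y = 5 * sin(150) * sin(0) = 0
z = 5 * cos(150) = -4.3301

(2.5, 0, -4.3301)


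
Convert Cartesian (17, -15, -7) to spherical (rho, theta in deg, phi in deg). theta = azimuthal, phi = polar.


rho = sqrt(17^2 + (-15)^2 + (-7)^2) = 23.7276
theta = atan2(-15, 17) = 318.5763 deg
phi = acos(-7/23.7276) = 107.1584 deg

rho = 23.7276, theta = 318.5763 deg, phi = 107.1584 deg


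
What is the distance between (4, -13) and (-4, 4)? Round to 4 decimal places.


d = sqrt((-4-4)^2 + (4--13)^2) = 18.7883

18.7883


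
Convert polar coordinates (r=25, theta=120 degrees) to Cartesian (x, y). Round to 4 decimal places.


x = 25 * cos(120) = -12.5
y = 25 * sin(120) = 21.6506

(-12.5, 21.6506)


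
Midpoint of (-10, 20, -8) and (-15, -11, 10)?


Midpoint = ((-10+-15)/2, (20+-11)/2, (-8+10)/2) = (-12.5, 4.5, 1)

(-12.5, 4.5, 1)


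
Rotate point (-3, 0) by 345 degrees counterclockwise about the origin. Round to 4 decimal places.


x' = -3*cos(345) - 0*sin(345) = -2.8978
y' = -3*sin(345) + 0*cos(345) = 0.7765

(-2.8978, 0.7765)


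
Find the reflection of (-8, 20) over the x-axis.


Reflection across x-axis: (x, y) -> (x, -y)
(-8, 20) -> (-8, -20)

(-8, -20)


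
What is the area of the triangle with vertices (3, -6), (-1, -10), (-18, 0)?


Area = |x1(y2-y3) + x2(y3-y1) + x3(y1-y2)| / 2
= |3*(-10-0) + -1*(0--6) + -18*(-6--10)| / 2
= 54

54


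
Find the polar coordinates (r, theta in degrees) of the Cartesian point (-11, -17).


r = sqrt((-11)^2 + (-17)^2) = 20.2485
theta = atan2(-17, -11) = 237.0948 degrees

r = 20.2485, theta = 237.0948 degrees


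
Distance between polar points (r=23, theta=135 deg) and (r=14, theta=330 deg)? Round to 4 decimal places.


d = sqrt(r1^2 + r2^2 - 2*r1*r2*cos(t2-t1))
d = sqrt(23^2 + 14^2 - 2*23*14*cos(330-135)) = 36.7023

36.7023


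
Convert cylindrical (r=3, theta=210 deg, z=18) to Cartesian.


x = 3 * cos(210) = -2.5981
y = 3 * sin(210) = -1.5
z = 18

(-2.5981, -1.5, 18)


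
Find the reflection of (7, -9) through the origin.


Reflection through origin: (x, y) -> (-x, -y)
(7, -9) -> (-7, 9)

(-7, 9)


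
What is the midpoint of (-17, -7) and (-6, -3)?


Midpoint = ((-17+-6)/2, (-7+-3)/2) = (-11.5, -5)

(-11.5, -5)


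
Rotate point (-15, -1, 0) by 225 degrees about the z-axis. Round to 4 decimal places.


x' = -15*cos(225) - -1*sin(225) = 9.8995
y' = -15*sin(225) + -1*cos(225) = 11.3137
z' = 0

(9.8995, 11.3137, 0)


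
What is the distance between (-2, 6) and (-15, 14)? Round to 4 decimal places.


d = sqrt((-15--2)^2 + (14-6)^2) = 15.2643

15.2643


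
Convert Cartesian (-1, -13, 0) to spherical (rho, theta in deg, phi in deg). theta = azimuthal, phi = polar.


rho = sqrt((-1)^2 + (-13)^2 + 0^2) = 13.0384
theta = atan2(-13, -1) = 265.6013 deg
phi = acos(0/13.0384) = 90 deg

rho = 13.0384, theta = 265.6013 deg, phi = 90 deg


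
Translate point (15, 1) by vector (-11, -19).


Translation: (x+dx, y+dy) = (15+-11, 1+-19) = (4, -18)

(4, -18)


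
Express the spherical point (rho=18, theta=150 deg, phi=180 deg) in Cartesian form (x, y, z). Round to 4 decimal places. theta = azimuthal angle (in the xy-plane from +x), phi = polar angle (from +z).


x = 18 * sin(180) * cos(150) = 0
y = 18 * sin(180) * sin(150) = 0
z = 18 * cos(180) = -18

(0, 0, -18)


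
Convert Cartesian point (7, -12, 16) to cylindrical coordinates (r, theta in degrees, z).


r = sqrt(7^2 + (-12)^2) = 13.8924
theta = atan2(-12, 7) = 300.2564 deg
z = 16

r = 13.8924, theta = 300.2564 deg, z = 16


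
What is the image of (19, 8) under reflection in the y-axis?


Reflection across y-axis: (x, y) -> (-x, y)
(19, 8) -> (-19, 8)

(-19, 8)


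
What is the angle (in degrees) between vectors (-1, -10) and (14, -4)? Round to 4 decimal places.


dot = -1*14 + -10*-4 = 26
|u| = 10.0499, |v| = 14.5602
cos(angle) = 0.1777
angle = 79.7652 degrees

79.7652 degrees


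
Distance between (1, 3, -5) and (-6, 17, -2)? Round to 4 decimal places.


d = sqrt((-6-1)^2 + (17-3)^2 + (-2--5)^2) = 15.9374

15.9374


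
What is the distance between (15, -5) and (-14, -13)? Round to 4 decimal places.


d = sqrt((-14-15)^2 + (-13--5)^2) = 30.0832

30.0832


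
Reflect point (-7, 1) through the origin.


Reflection through origin: (x, y) -> (-x, -y)
(-7, 1) -> (7, -1)

(7, -1)


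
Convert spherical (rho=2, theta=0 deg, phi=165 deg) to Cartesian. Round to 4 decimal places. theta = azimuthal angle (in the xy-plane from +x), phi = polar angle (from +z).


x = 2 * sin(165) * cos(0) = 0.5176
y = 2 * sin(165) * sin(0) = 0
z = 2 * cos(165) = -1.9319

(0.5176, 0, -1.9319)


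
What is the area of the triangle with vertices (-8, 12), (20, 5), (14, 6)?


Area = |x1(y2-y3) + x2(y3-y1) + x3(y1-y2)| / 2
= |-8*(5-6) + 20*(6-12) + 14*(12-5)| / 2
= 7

7


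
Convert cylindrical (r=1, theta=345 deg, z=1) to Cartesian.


x = 1 * cos(345) = 0.9659
y = 1 * sin(345) = -0.2588
z = 1

(0.9659, -0.2588, 1)


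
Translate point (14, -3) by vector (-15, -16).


Translation: (x+dx, y+dy) = (14+-15, -3+-16) = (-1, -19)

(-1, -19)


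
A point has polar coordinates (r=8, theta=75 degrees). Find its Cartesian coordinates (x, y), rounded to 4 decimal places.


x = 8 * cos(75) = 2.0706
y = 8 * sin(75) = 7.7274

(2.0706, 7.7274)


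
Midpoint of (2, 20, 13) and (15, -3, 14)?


Midpoint = ((2+15)/2, (20+-3)/2, (13+14)/2) = (8.5, 8.5, 13.5)

(8.5, 8.5, 13.5)


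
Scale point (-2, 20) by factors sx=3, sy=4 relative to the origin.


Scaling: (x*sx, y*sy) = (-2*3, 20*4) = (-6, 80)

(-6, 80)


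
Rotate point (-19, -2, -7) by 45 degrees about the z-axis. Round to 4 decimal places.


x' = -19*cos(45) - -2*sin(45) = -12.0208
y' = -19*sin(45) + -2*cos(45) = -14.8492
z' = -7

(-12.0208, -14.8492, -7)


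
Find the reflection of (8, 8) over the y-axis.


Reflection across y-axis: (x, y) -> (-x, y)
(8, 8) -> (-8, 8)

(-8, 8)


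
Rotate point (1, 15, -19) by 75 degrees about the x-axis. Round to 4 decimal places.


x' = 1
y' = 15*cos(75) - -19*sin(75) = 22.2349
z' = 15*sin(75) + -19*cos(75) = 9.5713

(1, 22.2349, 9.5713)


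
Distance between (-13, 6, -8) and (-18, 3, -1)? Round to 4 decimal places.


d = sqrt((-18--13)^2 + (3-6)^2 + (-1--8)^2) = 9.1104

9.1104


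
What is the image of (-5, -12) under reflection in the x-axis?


Reflection across x-axis: (x, y) -> (x, -y)
(-5, -12) -> (-5, 12)

(-5, 12)


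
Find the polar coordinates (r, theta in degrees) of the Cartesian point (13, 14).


r = sqrt(13^2 + 14^2) = 19.105
theta = atan2(14, 13) = 47.1211 degrees

r = 19.105, theta = 47.1211 degrees


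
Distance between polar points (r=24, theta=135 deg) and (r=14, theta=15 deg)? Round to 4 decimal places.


d = sqrt(r1^2 + r2^2 - 2*r1*r2*cos(t2-t1))
d = sqrt(24^2 + 14^2 - 2*24*14*cos(15-135)) = 33.2866

33.2866


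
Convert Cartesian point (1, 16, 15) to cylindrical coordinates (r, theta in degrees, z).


r = sqrt(1^2 + 16^2) = 16.0312
theta = atan2(16, 1) = 86.4237 deg
z = 15

r = 16.0312, theta = 86.4237 deg, z = 15


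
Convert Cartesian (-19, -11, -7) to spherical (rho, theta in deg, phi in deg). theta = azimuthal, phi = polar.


rho = sqrt((-19)^2 + (-11)^2 + (-7)^2) = 23.0434
theta = atan2(-11, -19) = 210.0686 deg
phi = acos(-7/23.0434) = 107.6844 deg

rho = 23.0434, theta = 210.0686 deg, phi = 107.6844 deg


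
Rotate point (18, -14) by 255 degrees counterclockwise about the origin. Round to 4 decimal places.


x' = 18*cos(255) - -14*sin(255) = -18.1817
y' = 18*sin(255) + -14*cos(255) = -13.7632

(-18.1817, -13.7632)


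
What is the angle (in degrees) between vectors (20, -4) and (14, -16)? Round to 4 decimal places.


dot = 20*14 + -4*-16 = 344
|u| = 20.3961, |v| = 21.2603
cos(angle) = 0.7933
angle = 37.5041 degrees

37.5041 degrees


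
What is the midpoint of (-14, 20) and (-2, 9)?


Midpoint = ((-14+-2)/2, (20+9)/2) = (-8, 14.5)

(-8, 14.5)


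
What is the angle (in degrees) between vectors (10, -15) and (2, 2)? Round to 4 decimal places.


dot = 10*2 + -15*2 = -10
|u| = 18.0278, |v| = 2.8284
cos(angle) = -0.1961
angle = 101.3099 degrees

101.3099 degrees


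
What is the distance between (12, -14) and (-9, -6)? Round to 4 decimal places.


d = sqrt((-9-12)^2 + (-6--14)^2) = 22.4722

22.4722


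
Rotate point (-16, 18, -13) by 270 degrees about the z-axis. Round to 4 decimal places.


x' = -16*cos(270) - 18*sin(270) = 18
y' = -16*sin(270) + 18*cos(270) = 16
z' = -13

(18, 16, -13)


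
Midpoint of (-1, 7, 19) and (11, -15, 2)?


Midpoint = ((-1+11)/2, (7+-15)/2, (19+2)/2) = (5, -4, 10.5)

(5, -4, 10.5)


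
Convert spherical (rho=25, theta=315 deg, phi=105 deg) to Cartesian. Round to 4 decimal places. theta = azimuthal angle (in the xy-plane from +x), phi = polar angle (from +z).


x = 25 * sin(105) * cos(315) = 17.0753
y = 25 * sin(105) * sin(315) = -17.0753
z = 25 * cos(105) = -6.4705

(17.0753, -17.0753, -6.4705)


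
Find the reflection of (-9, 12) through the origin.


Reflection through origin: (x, y) -> (-x, -y)
(-9, 12) -> (9, -12)

(9, -12)


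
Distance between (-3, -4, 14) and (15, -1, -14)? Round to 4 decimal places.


d = sqrt((15--3)^2 + (-1--4)^2 + (-14-14)^2) = 33.4215

33.4215


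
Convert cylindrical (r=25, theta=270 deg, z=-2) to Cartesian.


x = 25 * cos(270) = 0
y = 25 * sin(270) = -25
z = -2

(0, -25, -2)


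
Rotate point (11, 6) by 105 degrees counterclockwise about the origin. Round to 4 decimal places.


x' = 11*cos(105) - 6*sin(105) = -8.6426
y' = 11*sin(105) + 6*cos(105) = 9.0723

(-8.6426, 9.0723)


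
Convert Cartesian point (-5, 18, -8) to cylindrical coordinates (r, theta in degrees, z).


r = sqrt((-5)^2 + 18^2) = 18.6815
theta = atan2(18, -5) = 105.5241 deg
z = -8

r = 18.6815, theta = 105.5241 deg, z = -8


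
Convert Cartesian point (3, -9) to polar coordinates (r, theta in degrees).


r = sqrt(3^2 + (-9)^2) = 9.4868
theta = atan2(-9, 3) = 288.4349 degrees

r = 9.4868, theta = 288.4349 degrees


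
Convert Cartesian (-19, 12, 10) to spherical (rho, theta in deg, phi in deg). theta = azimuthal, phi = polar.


rho = sqrt((-19)^2 + 12^2 + 10^2) = 24.5967
theta = atan2(12, -19) = 147.7244 deg
phi = acos(10/24.5967) = 66.0112 deg

rho = 24.5967, theta = 147.7244 deg, phi = 66.0112 deg


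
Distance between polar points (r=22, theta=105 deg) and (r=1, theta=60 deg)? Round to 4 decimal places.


d = sqrt(r1^2 + r2^2 - 2*r1*r2*cos(t2-t1))
d = sqrt(22^2 + 1^2 - 2*22*1*cos(60-105)) = 21.3046

21.3046


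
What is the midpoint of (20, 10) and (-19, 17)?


Midpoint = ((20+-19)/2, (10+17)/2) = (0.5, 13.5)

(0.5, 13.5)


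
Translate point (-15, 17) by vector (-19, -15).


Translation: (x+dx, y+dy) = (-15+-19, 17+-15) = (-34, 2)

(-34, 2)


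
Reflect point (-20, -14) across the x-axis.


Reflection across x-axis: (x, y) -> (x, -y)
(-20, -14) -> (-20, 14)

(-20, 14)


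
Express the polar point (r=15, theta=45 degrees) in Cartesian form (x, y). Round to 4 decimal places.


x = 15 * cos(45) = 10.6066
y = 15 * sin(45) = 10.6066

(10.6066, 10.6066)


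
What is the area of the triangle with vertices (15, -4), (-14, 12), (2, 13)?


Area = |x1(y2-y3) + x2(y3-y1) + x3(y1-y2)| / 2
= |15*(12-13) + -14*(13--4) + 2*(-4-12)| / 2
= 142.5

142.5


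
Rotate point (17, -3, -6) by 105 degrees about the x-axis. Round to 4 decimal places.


x' = 17
y' = -3*cos(105) - -6*sin(105) = 6.572
z' = -3*sin(105) + -6*cos(105) = -1.3449

(17, 6.572, -1.3449)


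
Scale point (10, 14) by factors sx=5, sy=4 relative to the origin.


Scaling: (x*sx, y*sy) = (10*5, 14*4) = (50, 56)

(50, 56)


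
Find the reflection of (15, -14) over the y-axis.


Reflection across y-axis: (x, y) -> (-x, y)
(15, -14) -> (-15, -14)

(-15, -14)


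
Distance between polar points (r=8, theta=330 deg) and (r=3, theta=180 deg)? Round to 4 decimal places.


d = sqrt(r1^2 + r2^2 - 2*r1*r2*cos(t2-t1))
d = sqrt(8^2 + 3^2 - 2*8*3*cos(180-330)) = 10.7037

10.7037


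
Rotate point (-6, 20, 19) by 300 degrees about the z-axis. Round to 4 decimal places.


x' = -6*cos(300) - 20*sin(300) = 14.3205
y' = -6*sin(300) + 20*cos(300) = 15.1962
z' = 19

(14.3205, 15.1962, 19)


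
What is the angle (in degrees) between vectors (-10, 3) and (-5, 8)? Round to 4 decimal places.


dot = -10*-5 + 3*8 = 74
|u| = 10.4403, |v| = 9.434
cos(angle) = 0.7513
angle = 41.2954 degrees

41.2954 degrees


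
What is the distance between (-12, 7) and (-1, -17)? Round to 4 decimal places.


d = sqrt((-1--12)^2 + (-17-7)^2) = 26.4008

26.4008


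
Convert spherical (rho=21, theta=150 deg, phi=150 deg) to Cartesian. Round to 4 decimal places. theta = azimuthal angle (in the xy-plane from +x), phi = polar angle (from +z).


x = 21 * sin(150) * cos(150) = -9.0933
y = 21 * sin(150) * sin(150) = 5.25
z = 21 * cos(150) = -18.1865

(-9.0933, 5.25, -18.1865)


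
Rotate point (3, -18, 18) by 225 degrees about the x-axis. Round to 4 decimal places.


x' = 3
y' = -18*cos(225) - 18*sin(225) = 25.4558
z' = -18*sin(225) + 18*cos(225) = 0

(3, 25.4558, 0)


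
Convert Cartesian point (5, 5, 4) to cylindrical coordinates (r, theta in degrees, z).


r = sqrt(5^2 + 5^2) = 7.0711
theta = atan2(5, 5) = 45 deg
z = 4

r = 7.0711, theta = 45 deg, z = 4


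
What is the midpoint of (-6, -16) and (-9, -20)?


Midpoint = ((-6+-9)/2, (-16+-20)/2) = (-7.5, -18)

(-7.5, -18)


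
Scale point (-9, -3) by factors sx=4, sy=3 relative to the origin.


Scaling: (x*sx, y*sy) = (-9*4, -3*3) = (-36, -9)

(-36, -9)


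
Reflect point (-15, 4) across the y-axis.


Reflection across y-axis: (x, y) -> (-x, y)
(-15, 4) -> (15, 4)

(15, 4)


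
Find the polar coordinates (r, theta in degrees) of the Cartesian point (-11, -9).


r = sqrt((-11)^2 + (-9)^2) = 14.2127
theta = atan2(-9, -11) = 219.2894 degrees

r = 14.2127, theta = 219.2894 degrees


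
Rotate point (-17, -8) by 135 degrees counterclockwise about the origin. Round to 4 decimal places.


x' = -17*cos(135) - -8*sin(135) = 17.6777
y' = -17*sin(135) + -8*cos(135) = -6.364

(17.6777, -6.364)


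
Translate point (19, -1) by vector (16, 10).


Translation: (x+dx, y+dy) = (19+16, -1+10) = (35, 9)

(35, 9)


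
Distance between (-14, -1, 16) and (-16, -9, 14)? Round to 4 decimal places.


d = sqrt((-16--14)^2 + (-9--1)^2 + (14-16)^2) = 8.4853

8.4853


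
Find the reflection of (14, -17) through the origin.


Reflection through origin: (x, y) -> (-x, -y)
(14, -17) -> (-14, 17)

(-14, 17)


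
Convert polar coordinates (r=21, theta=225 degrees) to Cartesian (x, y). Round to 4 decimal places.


x = 21 * cos(225) = -14.8492
y = 21 * sin(225) = -14.8492

(-14.8492, -14.8492)


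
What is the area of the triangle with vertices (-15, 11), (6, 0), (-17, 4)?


Area = |x1(y2-y3) + x2(y3-y1) + x3(y1-y2)| / 2
= |-15*(0-4) + 6*(4-11) + -17*(11-0)| / 2
= 84.5

84.5


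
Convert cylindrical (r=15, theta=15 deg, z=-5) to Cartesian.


x = 15 * cos(15) = 14.4889
y = 15 * sin(15) = 3.8823
z = -5

(14.4889, 3.8823, -5)


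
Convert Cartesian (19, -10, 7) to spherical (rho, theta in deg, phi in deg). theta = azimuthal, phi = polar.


rho = sqrt(19^2 + (-10)^2 + 7^2) = 22.5832
theta = atan2(-10, 19) = 332.2415 deg
phi = acos(7/22.5832) = 71.9429 deg

rho = 22.5832, theta = 332.2415 deg, phi = 71.9429 deg


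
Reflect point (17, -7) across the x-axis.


Reflection across x-axis: (x, y) -> (x, -y)
(17, -7) -> (17, 7)

(17, 7)


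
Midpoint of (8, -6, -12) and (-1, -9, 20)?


Midpoint = ((8+-1)/2, (-6+-9)/2, (-12+20)/2) = (3.5, -7.5, 4)

(3.5, -7.5, 4)


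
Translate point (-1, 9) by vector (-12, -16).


Translation: (x+dx, y+dy) = (-1+-12, 9+-16) = (-13, -7)

(-13, -7)


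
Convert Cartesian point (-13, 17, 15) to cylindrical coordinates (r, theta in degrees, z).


r = sqrt((-13)^2 + 17^2) = 21.4009
theta = atan2(17, -13) = 127.4054 deg
z = 15

r = 21.4009, theta = 127.4054 deg, z = 15


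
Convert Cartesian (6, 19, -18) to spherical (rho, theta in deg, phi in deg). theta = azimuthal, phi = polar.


rho = sqrt(6^2 + 19^2 + (-18)^2) = 26.8514
theta = atan2(19, 6) = 72.4744 deg
phi = acos(-18/26.8514) = 132.0945 deg

rho = 26.8514, theta = 72.4744 deg, phi = 132.0945 deg


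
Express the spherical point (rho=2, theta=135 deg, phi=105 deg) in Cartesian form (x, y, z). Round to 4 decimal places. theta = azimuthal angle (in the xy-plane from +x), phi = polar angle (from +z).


x = 2 * sin(105) * cos(135) = -1.366
y = 2 * sin(105) * sin(135) = 1.366
z = 2 * cos(105) = -0.5176

(-1.366, 1.366, -0.5176)


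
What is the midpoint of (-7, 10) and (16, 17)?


Midpoint = ((-7+16)/2, (10+17)/2) = (4.5, 13.5)

(4.5, 13.5)


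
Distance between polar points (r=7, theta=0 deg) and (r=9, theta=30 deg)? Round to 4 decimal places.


d = sqrt(r1^2 + r2^2 - 2*r1*r2*cos(t2-t1))
d = sqrt(7^2 + 9^2 - 2*7*9*cos(30-0)) = 4.5696

4.5696


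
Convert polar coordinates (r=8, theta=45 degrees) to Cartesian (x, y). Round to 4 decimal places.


x = 8 * cos(45) = 5.6569
y = 8 * sin(45) = 5.6569

(5.6569, 5.6569)


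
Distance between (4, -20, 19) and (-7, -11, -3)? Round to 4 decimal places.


d = sqrt((-7-4)^2 + (-11--20)^2 + (-3-19)^2) = 26.1916

26.1916


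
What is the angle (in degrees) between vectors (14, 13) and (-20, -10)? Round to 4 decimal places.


dot = 14*-20 + 13*-10 = -410
|u| = 19.105, |v| = 22.3607
cos(angle) = -0.9597
angle = 163.6861 degrees

163.6861 degrees


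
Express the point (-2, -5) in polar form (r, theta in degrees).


r = sqrt((-2)^2 + (-5)^2) = 5.3852
theta = atan2(-5, -2) = 248.1986 degrees

r = 5.3852, theta = 248.1986 degrees


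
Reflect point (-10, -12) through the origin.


Reflection through origin: (x, y) -> (-x, -y)
(-10, -12) -> (10, 12)

(10, 12)


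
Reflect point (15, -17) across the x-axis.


Reflection across x-axis: (x, y) -> (x, -y)
(15, -17) -> (15, 17)

(15, 17)


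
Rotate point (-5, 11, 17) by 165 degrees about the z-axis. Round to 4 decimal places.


x' = -5*cos(165) - 11*sin(165) = 1.9826
y' = -5*sin(165) + 11*cos(165) = -11.9193
z' = 17

(1.9826, -11.9193, 17)


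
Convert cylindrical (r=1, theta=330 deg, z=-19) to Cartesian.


x = 1 * cos(330) = 0.866
y = 1 * sin(330) = -0.5
z = -19

(0.866, -0.5, -19)


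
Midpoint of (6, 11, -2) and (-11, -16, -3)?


Midpoint = ((6+-11)/2, (11+-16)/2, (-2+-3)/2) = (-2.5, -2.5, -2.5)

(-2.5, -2.5, -2.5)


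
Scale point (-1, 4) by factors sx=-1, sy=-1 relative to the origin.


Scaling: (x*sx, y*sy) = (-1*-1, 4*-1) = (1, -4)

(1, -4)


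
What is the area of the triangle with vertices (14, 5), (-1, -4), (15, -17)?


Area = |x1(y2-y3) + x2(y3-y1) + x3(y1-y2)| / 2
= |14*(-4--17) + -1*(-17-5) + 15*(5--4)| / 2
= 169.5

169.5


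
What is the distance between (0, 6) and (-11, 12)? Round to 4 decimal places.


d = sqrt((-11-0)^2 + (12-6)^2) = 12.53

12.53


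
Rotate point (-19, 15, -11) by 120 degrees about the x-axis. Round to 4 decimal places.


x' = -19
y' = 15*cos(120) - -11*sin(120) = 2.0263
z' = 15*sin(120) + -11*cos(120) = 18.4904

(-19, 2.0263, 18.4904)


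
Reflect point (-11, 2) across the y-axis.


Reflection across y-axis: (x, y) -> (-x, y)
(-11, 2) -> (11, 2)

(11, 2)


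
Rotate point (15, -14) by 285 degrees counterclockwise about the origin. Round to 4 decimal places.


x' = 15*cos(285) - -14*sin(285) = -9.6407
y' = 15*sin(285) + -14*cos(285) = -18.1124

(-9.6407, -18.1124)


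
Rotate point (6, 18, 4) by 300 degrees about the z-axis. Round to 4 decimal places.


x' = 6*cos(300) - 18*sin(300) = 18.5885
y' = 6*sin(300) + 18*cos(300) = 3.8038
z' = 4

(18.5885, 3.8038, 4)


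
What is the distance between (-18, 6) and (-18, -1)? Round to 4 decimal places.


d = sqrt((-18--18)^2 + (-1-6)^2) = 7

7


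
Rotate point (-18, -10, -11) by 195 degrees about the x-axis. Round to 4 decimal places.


x' = -18
y' = -10*cos(195) - -11*sin(195) = 6.8122
z' = -10*sin(195) + -11*cos(195) = 13.2134

(-18, 6.8122, 13.2134)


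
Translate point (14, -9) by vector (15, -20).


Translation: (x+dx, y+dy) = (14+15, -9+-20) = (29, -29)

(29, -29)


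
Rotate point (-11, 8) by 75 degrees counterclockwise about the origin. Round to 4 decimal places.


x' = -11*cos(75) - 8*sin(75) = -10.5744
y' = -11*sin(75) + 8*cos(75) = -8.5546

(-10.5744, -8.5546)


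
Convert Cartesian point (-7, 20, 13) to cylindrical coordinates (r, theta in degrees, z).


r = sqrt((-7)^2 + 20^2) = 21.1896
theta = atan2(20, -7) = 109.29 deg
z = 13

r = 21.1896, theta = 109.29 deg, z = 13


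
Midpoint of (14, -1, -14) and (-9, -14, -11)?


Midpoint = ((14+-9)/2, (-1+-14)/2, (-14+-11)/2) = (2.5, -7.5, -12.5)

(2.5, -7.5, -12.5)
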